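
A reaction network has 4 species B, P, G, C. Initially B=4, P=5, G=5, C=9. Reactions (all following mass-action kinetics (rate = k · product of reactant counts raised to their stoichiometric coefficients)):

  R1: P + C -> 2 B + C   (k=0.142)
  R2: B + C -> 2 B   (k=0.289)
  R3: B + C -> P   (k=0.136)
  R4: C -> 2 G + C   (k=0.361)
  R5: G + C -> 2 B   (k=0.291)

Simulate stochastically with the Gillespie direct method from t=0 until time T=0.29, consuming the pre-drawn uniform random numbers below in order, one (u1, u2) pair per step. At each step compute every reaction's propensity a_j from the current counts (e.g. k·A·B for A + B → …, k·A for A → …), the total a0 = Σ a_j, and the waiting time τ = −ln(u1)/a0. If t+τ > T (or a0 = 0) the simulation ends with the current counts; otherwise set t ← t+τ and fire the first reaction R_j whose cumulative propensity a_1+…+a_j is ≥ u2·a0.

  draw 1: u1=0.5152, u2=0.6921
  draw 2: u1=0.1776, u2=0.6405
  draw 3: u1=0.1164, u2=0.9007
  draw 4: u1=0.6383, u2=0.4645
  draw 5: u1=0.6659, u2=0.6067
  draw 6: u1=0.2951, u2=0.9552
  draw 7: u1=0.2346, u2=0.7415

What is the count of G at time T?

t=0.000: B=4 P=5 G=5 C=9
Draw 1: a1=6.390, a2=10.404, a3=4.896, a4=3.249, a5=13.095, a0=38.034; τ=−ln(0.5152)/38.034=0.017 → t=0.017; u2·a0=0.6921·38.034=26.323; a1+…+a4=24.939 < 26.323 ≤ a1+…+a5=38.034 → R5 fires; B=6 P=5 G=4 C=8
Draw 2: a1=5.680, a2=13.872, a3=6.528, a4=2.888, a5=9.312, a0=38.280; τ=−ln(0.1776)/38.280=0.045 → t=0.063; u2·a0=0.6405·38.280=24.518; a1+a2=19.552 < 24.518 ≤ a1+…+a3=26.080 → R3 fires; B=5 P=6 G=4 C=7
Draw 3: a1=5.964, a2=10.115, a3=4.760, a4=2.527, a5=8.148, a0=31.514; τ=−ln(0.1164)/31.514=0.068 → t=0.131; u2·a0=0.9007·31.514=28.385; a1+…+a4=23.366 < 28.385 ≤ a1+…+a5=31.514 → R5 fires; B=7 P=6 G=3 C=6
Draw 4: a1=5.112, a2=12.138, a3=5.712, a4=2.166, a5=5.238, a0=30.366; τ=−ln(0.6383)/30.366=0.015 → t=0.146; u2·a0=0.4645·30.366=14.105; a1=5.112 < 14.105 ≤ a1+a2=17.250 → R2 fires; B=8 P=6 G=3 C=5
Draw 5: a1=4.260, a2=11.560, a3=5.440, a4=1.805, a5=4.365, a0=27.430; τ=−ln(0.6659)/27.430=0.015 → t=0.160; u2·a0=0.6067·27.430=16.642; a1+a2=15.820 < 16.642 ≤ a1+…+a3=21.260 → R3 fires; B=7 P=7 G=3 C=4
Draw 6: a1=3.976, a2=8.092, a3=3.808, a4=1.444, a5=3.492, a0=20.812; τ=−ln(0.2951)/20.812=0.059 → t=0.219; u2·a0=0.9552·20.812=19.880; a1+…+a4=17.320 < 19.880 ≤ a1+…+a5=20.812 → R5 fires; B=9 P=7 G=2 C=3
Draw 7: a1=2.982, a2=7.803, a3=3.672, a4=1.083, a5=1.746, a0=17.286; τ=−ln(0.2346)/17.286=0.084 → t=0.303 > T=0.29: stop.
Read off G at T=0.29: 2

G at T = 2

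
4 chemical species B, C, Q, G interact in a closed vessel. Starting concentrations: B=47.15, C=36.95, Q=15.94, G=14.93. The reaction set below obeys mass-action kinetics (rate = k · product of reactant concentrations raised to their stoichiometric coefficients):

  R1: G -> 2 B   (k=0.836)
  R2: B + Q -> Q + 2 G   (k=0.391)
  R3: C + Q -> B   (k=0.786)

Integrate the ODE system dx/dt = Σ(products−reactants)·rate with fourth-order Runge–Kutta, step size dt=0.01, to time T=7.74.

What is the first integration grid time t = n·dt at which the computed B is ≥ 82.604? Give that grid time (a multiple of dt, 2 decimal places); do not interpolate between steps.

Threshold first reached at t = 0.63

RK4 with dt=0.01: 774 steps to T=7.74. Trajectory (selected grid times):
t=0.00: B=47.15 C=36.95 Q=15.94 G=14.93
t=0.62: B=82.38 C=21.01 Q=0.00 G=26.93
t=0.63: B=82.83 C=21.01 Q=0.00 G=26.70
t=0.86: B=92.17 C=21.01 Q=0.00 G=22.03
t=1.72: B=114.76 C=21.01 Q=0.00 G=10.74
t=2.58: B=125.77 C=21.01 Q=0.00 G=5.23
t=3.44: B=131.14 C=21.01 Q=0.00 G=2.55
t=4.30: B=133.75 C=21.01 Q=0.00 G=1.24
t=5.16: B=135.02 C=21.01 Q=0.00 G=0.61
t=6.02: B=135.64 C=21.01 Q=0.00 G=0.29
t=6.88: B=135.95 C=21.01 Q=0.00 G=0.14
t=7.74: B=136.09 C=21.01 Q=0.00 G=0.07
B(0.62)=82.381 < 82.604 but B(0.63)=82.829 ≥ 82.604, so the first grid time is t=0.63.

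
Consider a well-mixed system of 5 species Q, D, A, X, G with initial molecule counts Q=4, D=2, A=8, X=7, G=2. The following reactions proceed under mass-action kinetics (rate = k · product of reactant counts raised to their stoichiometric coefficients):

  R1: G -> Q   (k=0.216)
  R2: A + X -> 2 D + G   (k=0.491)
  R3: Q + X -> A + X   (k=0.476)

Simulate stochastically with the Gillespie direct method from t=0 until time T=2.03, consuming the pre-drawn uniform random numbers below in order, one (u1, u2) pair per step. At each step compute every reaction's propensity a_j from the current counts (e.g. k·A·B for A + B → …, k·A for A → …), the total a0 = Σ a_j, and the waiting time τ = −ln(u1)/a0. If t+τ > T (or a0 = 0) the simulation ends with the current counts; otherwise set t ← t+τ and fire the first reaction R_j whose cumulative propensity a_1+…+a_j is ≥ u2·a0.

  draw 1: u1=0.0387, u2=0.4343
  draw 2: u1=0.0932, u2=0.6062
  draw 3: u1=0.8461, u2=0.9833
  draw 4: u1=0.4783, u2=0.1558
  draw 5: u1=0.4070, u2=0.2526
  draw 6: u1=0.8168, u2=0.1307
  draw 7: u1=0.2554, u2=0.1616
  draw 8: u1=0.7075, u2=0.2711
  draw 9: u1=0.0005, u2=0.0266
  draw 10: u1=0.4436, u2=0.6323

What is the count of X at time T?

t=0.000: Q=4 D=2 A=8 X=7 G=2
Draw 1: a1=0.432, a2=27.496, a3=13.328, a0=41.256; τ=−ln(0.0387)/41.256=0.079 → t=0.079; u2·a0=0.4343·41.256=17.917; a1=0.432 < 17.917 ≤ a1+a2=27.928 → R2 fires; Q=4 D=4 A=7 X=6 G=3
Draw 2: a1=0.648, a2=20.622, a3=11.424, a0=32.694; τ=−ln(0.0932)/32.694=0.073 → t=0.151; u2·a0=0.6062·32.694=19.819; a1=0.648 < 19.819 ≤ a1+a2=21.270 → R2 fires; Q=4 D=6 A=6 X=5 G=4
Draw 3: a1=0.864, a2=14.730, a3=9.520, a0=25.114; τ=−ln(0.8461)/25.114=0.007 → t=0.158; u2·a0=0.9833·25.114=24.695; a1+a2=15.594 < 24.695 ≤ a1+…+a3=25.114 → R3 fires; Q=3 D=6 A=7 X=5 G=4
Draw 4: a1=0.864, a2=17.185, a3=7.140, a0=25.189; τ=−ln(0.4783)/25.189=0.029 → t=0.187; u2·a0=0.1558·25.189=3.924; a1=0.864 < 3.924 ≤ a1+a2=18.049 → R2 fires; Q=3 D=8 A=6 X=4 G=5
Draw 5: a1=1.080, a2=11.784, a3=5.712, a0=18.576; τ=−ln(0.4070)/18.576=0.048 → t=0.236; u2·a0=0.2526·18.576=4.692; a1=1.080 < 4.692 ≤ a1+a2=12.864 → R2 fires; Q=3 D=10 A=5 X=3 G=6
Draw 6: a1=1.296, a2=7.365, a3=4.284, a0=12.945; τ=−ln(0.8168)/12.945=0.016 → t=0.251; u2·a0=0.1307·12.945=1.692; a1=1.296 < 1.692 ≤ a1+a2=8.661 → R2 fires; Q=3 D=12 A=4 X=2 G=7
Draw 7: a1=1.512, a2=3.928, a3=2.856, a0=8.296; τ=−ln(0.2554)/8.296=0.165 → t=0.416; u2·a0=0.1616·8.296=1.341 ≤ a1=1.512 → R1 fires; Q=4 D=12 A=4 X=2 G=6
Draw 8: a1=1.296, a2=3.928, a3=3.808, a0=9.032; τ=−ln(0.7075)/9.032=0.038 → t=0.454; u2·a0=0.2711·9.032=2.449; a1=1.296 < 2.449 ≤ a1+a2=5.224 → R2 fires; Q=4 D=14 A=3 X=1 G=7
Draw 9: a1=1.512, a2=1.473, a3=1.904, a0=4.889; τ=−ln(0.0005)/4.889=1.555 → t=2.009; u2·a0=0.0266·4.889=0.130 ≤ a1=1.512 → R1 fires; Q=5 D=14 A=3 X=1 G=6
Draw 10: a1=1.296, a2=1.473, a3=2.380, a0=5.149; τ=−ln(0.4436)/5.149=0.158 → t=2.167 > T=2.03: stop.
Read off X at T=2.03: 1

X at T = 1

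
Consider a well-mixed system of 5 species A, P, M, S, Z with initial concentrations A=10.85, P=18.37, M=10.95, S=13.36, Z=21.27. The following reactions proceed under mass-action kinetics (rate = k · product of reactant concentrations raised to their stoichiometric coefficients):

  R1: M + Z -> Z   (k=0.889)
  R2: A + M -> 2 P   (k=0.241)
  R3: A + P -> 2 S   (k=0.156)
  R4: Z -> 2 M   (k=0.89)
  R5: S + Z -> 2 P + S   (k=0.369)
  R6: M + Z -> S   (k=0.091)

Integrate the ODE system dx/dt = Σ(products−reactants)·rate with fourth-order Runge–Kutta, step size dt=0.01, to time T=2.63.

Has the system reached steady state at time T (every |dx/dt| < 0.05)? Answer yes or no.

Steady state at T: yes

RK4 with dt=0.01: 263 steps to T=2.63. Trajectory (selected grid times):
t=0.00: A=10.85 P=18.37 M=10.95 S=13.36 Z=21.27
t=0.29: A=1.49 P=47.72 M=2.22 S=29.88 Z=1.24
t=0.58: A=0.14 P=48.83 M=2.10 S=32.42 Z=0.03
t=0.88: A=0.01 P=48.78 M=2.09 S=32.67 Z=0.00
t=1.17: A=0.00 P=48.77 M=2.09 S=32.69 Z=0.00
t=1.46: A=0.00 P=48.77 M=2.09 S=32.69 Z=0.00
t=1.75: A=0.00 P=48.77 M=2.09 S=32.69 Z=0.00
t=2.05: A=0.00 P=48.77 M=2.09 S=32.69 Z=0.00
t=2.34: A=0.00 P=48.77 M=2.09 S=32.69 Z=0.00
t=2.63: A=0.00 P=48.77 M=2.09 S=32.69 Z=0.00
Rates at T: R1=0.0000, R2=0.0000, R3=0.0000, R4=0.0000, R5=0.0000, R6=0.0000
dx/dt at T (Σ net stoichiometry × rate): A=-0.0000, P=-0.0000, M=-0.0000, S=+0.0000, Z=-0.0000
Largest |dx/dt| is |+0.0000| (S) < 0.05 → steady.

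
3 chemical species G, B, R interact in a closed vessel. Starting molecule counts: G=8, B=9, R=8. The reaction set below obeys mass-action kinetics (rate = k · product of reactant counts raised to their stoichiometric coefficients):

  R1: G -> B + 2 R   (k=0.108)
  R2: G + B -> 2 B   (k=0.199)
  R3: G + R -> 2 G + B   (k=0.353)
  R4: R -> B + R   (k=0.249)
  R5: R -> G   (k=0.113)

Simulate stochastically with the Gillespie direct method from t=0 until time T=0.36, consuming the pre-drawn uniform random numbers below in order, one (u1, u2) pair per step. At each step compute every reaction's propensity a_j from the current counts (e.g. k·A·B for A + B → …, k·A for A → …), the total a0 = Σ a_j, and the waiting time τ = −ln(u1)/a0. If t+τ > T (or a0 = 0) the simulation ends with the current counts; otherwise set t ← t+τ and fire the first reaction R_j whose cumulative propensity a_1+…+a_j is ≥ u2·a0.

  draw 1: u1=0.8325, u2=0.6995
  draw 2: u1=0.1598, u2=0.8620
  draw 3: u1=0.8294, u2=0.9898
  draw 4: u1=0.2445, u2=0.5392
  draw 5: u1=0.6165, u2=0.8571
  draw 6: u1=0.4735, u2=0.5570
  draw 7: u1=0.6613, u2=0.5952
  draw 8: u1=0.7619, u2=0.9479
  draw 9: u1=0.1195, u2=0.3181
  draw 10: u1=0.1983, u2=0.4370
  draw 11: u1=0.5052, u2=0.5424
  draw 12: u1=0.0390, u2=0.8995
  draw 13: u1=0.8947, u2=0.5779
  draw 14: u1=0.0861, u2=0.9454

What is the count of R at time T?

t=0.000: G=8 B=9 R=8
Draw 1: a1=0.864, a2=14.328, a3=22.592, a4=1.992, a5=0.904, a0=40.680; τ=−ln(0.8325)/40.680=0.005 → t=0.005; u2·a0=0.6995·40.680=28.456; a1+a2=15.192 < 28.456 ≤ a1+…+a3=37.784 → R3 fires; G=9 B=10 R=7
Draw 2: a1=0.972, a2=17.910, a3=22.239, a4=1.743, a5=0.791, a0=43.655; τ=−ln(0.1598)/43.655=0.042 → t=0.047; u2·a0=0.8620·43.655=37.631; a1+a2=18.882 < 37.631 ≤ a1+…+a3=41.121 → R3 fires; G=10 B=11 R=6
Draw 3: a1=1.080, a2=21.890, a3=21.180, a4=1.494, a5=0.678, a0=46.322; τ=−ln(0.8294)/46.322=0.004 → t=0.051; u2·a0=0.9898·46.322=45.850; a1+…+a4=45.644 < 45.850 ≤ a1+…+a5=46.322 → R5 fires; G=11 B=11 R=5
Draw 4: a1=1.188, a2=24.079, a3=19.415, a4=1.245, a5=0.565, a0=46.492; τ=−ln(0.2445)/46.492=0.030 → t=0.081; u2·a0=0.5392·46.492=25.068; a1=1.188 < 25.068 ≤ a1+a2=25.267 → R2 fires; G=10 B=12 R=5
Draw 5: a1=1.080, a2=23.880, a3=17.650, a4=1.245, a5=0.565, a0=44.420; τ=−ln(0.6165)/44.420=0.011 → t=0.092; u2·a0=0.8571·44.420=38.072; a1+a2=24.960 < 38.072 ≤ a1+…+a3=42.610 → R3 fires; G=11 B=13 R=4
Draw 6: a1=1.188, a2=28.457, a3=15.532, a4=0.996, a5=0.452, a0=46.625; τ=−ln(0.4735)/46.625=0.016 → t=0.108; u2·a0=0.5570·46.625=25.970; a1=1.188 < 25.970 ≤ a1+a2=29.645 → R2 fires; G=10 B=14 R=4
Draw 7: a1=1.080, a2=27.860, a3=14.120, a4=0.996, a5=0.452, a0=44.508; τ=−ln(0.6613)/44.508=0.009 → t=0.117; u2·a0=0.5952·44.508=26.491; a1=1.080 < 26.491 ≤ a1+a2=28.940 → R2 fires; G=9 B=15 R=4
Draw 8: a1=0.972, a2=26.865, a3=12.708, a4=0.996, a5=0.452, a0=41.993; τ=−ln(0.7619)/41.993=0.006 → t=0.124; u2·a0=0.9479·41.993=39.805; a1+a2=27.837 < 39.805 ≤ a1+…+a3=40.545 → R3 fires; G=10 B=16 R=3
Draw 9: a1=1.080, a2=31.840, a3=10.590, a4=0.747, a5=0.339, a0=44.596; τ=−ln(0.1195)/44.596=0.048 → t=0.171; u2·a0=0.3181·44.596=14.186; a1=1.080 < 14.186 ≤ a1+a2=32.920 → R2 fires; G=9 B=17 R=3
Draw 10: a1=0.972, a2=30.447, a3=9.531, a4=0.747, a5=0.339, a0=42.036; τ=−ln(0.1983)/42.036=0.038 → t=0.210; u2·a0=0.4370·42.036=18.370; a1=0.972 < 18.370 ≤ a1+a2=31.419 → R2 fires; G=8 B=18 R=3
Draw 11: a1=0.864, a2=28.656, a3=8.472, a4=0.747, a5=0.339, a0=39.078; τ=−ln(0.5052)/39.078=0.017 → t=0.227; u2·a0=0.5424·39.078=21.196; a1=0.864 < 21.196 ≤ a1+a2=29.520 → R2 fires; G=7 B=19 R=3
Draw 12: a1=0.756, a2=26.467, a3=7.413, a4=0.747, a5=0.339, a0=35.722; τ=−ln(0.0390)/35.722=0.091 → t=0.318; u2·a0=0.8995·35.722=32.132; a1+a2=27.223 < 32.132 ≤ a1+…+a3=34.636 → R3 fires; G=8 B=20 R=2
Draw 13: a1=0.864, a2=31.840, a3=5.648, a4=0.498, a5=0.226, a0=39.076; τ=−ln(0.8947)/39.076=0.003 → t=0.321; u2·a0=0.5779·39.076=22.582; a1=0.864 < 22.582 ≤ a1+a2=32.704 → R2 fires; G=7 B=21 R=2
Draw 14: a1=0.756, a2=29.253, a3=4.942, a4=0.498, a5=0.226, a0=35.675; τ=−ln(0.0861)/35.675=0.069 → t=0.390 > T=0.36: stop.
Read off R at T=0.36: 2

R at T = 2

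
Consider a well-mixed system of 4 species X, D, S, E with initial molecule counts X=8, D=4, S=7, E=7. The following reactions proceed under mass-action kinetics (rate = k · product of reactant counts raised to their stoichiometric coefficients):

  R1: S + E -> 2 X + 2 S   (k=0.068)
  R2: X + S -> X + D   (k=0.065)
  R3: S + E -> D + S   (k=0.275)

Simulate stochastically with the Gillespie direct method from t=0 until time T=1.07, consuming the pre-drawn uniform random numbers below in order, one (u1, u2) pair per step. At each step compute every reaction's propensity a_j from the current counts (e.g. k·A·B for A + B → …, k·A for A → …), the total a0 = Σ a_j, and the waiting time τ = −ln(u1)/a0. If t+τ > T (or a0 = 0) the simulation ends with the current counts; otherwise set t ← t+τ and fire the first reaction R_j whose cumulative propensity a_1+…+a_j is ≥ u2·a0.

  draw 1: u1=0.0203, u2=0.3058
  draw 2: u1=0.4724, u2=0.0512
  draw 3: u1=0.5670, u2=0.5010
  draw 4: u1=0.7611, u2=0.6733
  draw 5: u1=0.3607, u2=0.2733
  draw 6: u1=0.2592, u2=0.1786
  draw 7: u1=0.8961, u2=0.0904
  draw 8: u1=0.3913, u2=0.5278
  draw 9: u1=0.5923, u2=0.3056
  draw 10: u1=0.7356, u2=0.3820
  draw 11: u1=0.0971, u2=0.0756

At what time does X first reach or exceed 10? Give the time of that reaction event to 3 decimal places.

Threshold first reached at t = 0.233

t=0.000: X=8 D=4 S=7 E=7
Draw 1: a1=3.332, a2=3.640, a3=13.475, a0=20.447; τ=−ln(0.0203)/20.447=0.191 → t=0.191; u2·a0=0.3058·20.447=6.253; a1=3.332 < 6.253 ≤ a1+a2=6.972 → R2 fires; X=8 D=5 S=6 E=7
Draw 2: a1=2.856, a2=3.120, a3=11.550, a0=17.526; τ=−ln(0.4724)/17.526=0.043 → t=0.233; u2·a0=0.0512·17.526=0.897 ≤ a1=2.856 → R1 fires; X=10 D=5 S=7 E=6
Draw 3: a1=2.856, a2=4.550, a3=11.550, a0=18.956; τ=−ln(0.5670)/18.956=0.030 → t=0.263; u2·a0=0.5010·18.956=9.497; a1+a2=7.406 < 9.497 ≤ a1+…+a3=18.956 → R3 fires; X=10 D=6 S=7 E=5
Draw 4: a1=2.380, a2=4.550, a3=9.625, a0=16.555; τ=−ln(0.7611)/16.555=0.016 → t=0.280; u2·a0=0.6733·16.555=11.146; a1+a2=6.930 < 11.146 ≤ a1+…+a3=16.555 → R3 fires; X=10 D=7 S=7 E=4
Draw 5: a1=1.904, a2=4.550, a3=7.700, a0=14.154; τ=−ln(0.3607)/14.154=0.072 → t=0.352; u2·a0=0.2733·14.154=3.868; a1=1.904 < 3.868 ≤ a1+a2=6.454 → R2 fires; X=10 D=8 S=6 E=4
Draw 6: a1=1.632, a2=3.900, a3=6.600, a0=12.132; τ=−ln(0.2592)/12.132=0.111 → t=0.463; u2·a0=0.1786·12.132=2.167; a1=1.632 < 2.167 ≤ a1+a2=5.532 → R2 fires; X=10 D=9 S=5 E=4
Draw 7: a1=1.360, a2=3.250, a3=5.500, a0=10.110; τ=−ln(0.8961)/10.110=0.011 → t=0.474; u2·a0=0.0904·10.110=0.914 ≤ a1=1.360 → R1 fires; X=12 D=9 S=6 E=3
Draw 8: a1=1.224, a2=4.680, a3=4.950, a0=10.854; τ=−ln(0.3913)/10.854=0.086 → t=0.560; u2·a0=0.5278·10.854=5.729; a1=1.224 < 5.729 ≤ a1+a2=5.904 → R2 fires; X=12 D=10 S=5 E=3
Draw 9: a1=1.020, a2=3.900, a3=4.125, a0=9.045; τ=−ln(0.5923)/9.045=0.058 → t=0.618; u2·a0=0.3056·9.045=2.764; a1=1.020 < 2.764 ≤ a1+a2=4.920 → R2 fires; X=12 D=11 S=4 E=3
Draw 10: a1=0.816, a2=3.120, a3=3.300, a0=7.236; τ=−ln(0.7356)/7.236=0.042 → t=0.661; u2·a0=0.3820·7.236=2.764; a1=0.816 < 2.764 ≤ a1+a2=3.936 → R2 fires; X=12 D=12 S=3 E=3
Draw 11: a1=0.612, a2=2.340, a3=2.475, a0=5.427; τ=−ln(0.0971)/5.427=0.430 → t=1.090 > T=1.07: stop.
X first becomes ≥ 10 when it reaches 10 at the event at t=0.233.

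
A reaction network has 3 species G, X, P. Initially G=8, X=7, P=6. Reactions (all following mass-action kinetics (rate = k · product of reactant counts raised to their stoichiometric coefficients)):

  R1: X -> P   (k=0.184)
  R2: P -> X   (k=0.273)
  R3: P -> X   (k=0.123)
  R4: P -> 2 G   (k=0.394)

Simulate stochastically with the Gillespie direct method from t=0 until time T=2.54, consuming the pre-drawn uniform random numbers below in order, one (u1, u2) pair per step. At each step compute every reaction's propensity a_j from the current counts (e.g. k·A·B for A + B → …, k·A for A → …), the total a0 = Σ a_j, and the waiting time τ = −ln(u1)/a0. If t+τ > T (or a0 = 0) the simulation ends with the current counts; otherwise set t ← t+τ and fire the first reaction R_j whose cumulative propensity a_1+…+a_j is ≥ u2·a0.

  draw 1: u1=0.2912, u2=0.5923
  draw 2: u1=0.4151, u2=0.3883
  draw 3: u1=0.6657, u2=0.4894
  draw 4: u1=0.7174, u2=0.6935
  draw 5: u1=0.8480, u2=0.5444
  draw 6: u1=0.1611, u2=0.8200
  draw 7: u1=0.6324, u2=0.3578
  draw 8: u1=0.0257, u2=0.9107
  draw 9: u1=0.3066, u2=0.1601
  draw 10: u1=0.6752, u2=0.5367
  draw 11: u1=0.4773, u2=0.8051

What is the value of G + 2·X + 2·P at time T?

Check how each reaction changes W = G + 2·X + 2·P (weight of products minus weight of reactants):
R1: X -> P: (2·1) − (2·1) = 2 − 2 = 0
R2: P -> X: (2·1) − (2·1) = 2 − 2 = 0
R3: P -> X: (2·1) − (2·1) = 2 − 2 = 0
R4: P -> 2 G: (1·2) − (2·1) = 2 − 2 = 0
Every reaction leaves W unchanged, so W is conserved and no simulation is needed: W(T) = W(0) = 8 + 2·7 + 2·6 = 34

Value at T = 34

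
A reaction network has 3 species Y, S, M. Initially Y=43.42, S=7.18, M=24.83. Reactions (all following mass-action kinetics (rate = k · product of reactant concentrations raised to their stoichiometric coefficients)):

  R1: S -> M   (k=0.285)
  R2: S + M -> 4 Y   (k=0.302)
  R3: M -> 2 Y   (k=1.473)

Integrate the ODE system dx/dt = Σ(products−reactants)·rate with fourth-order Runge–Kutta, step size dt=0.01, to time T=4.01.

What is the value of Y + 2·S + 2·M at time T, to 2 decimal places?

Check how each reaction changes W = Y + 2·S + 2·M (weight of products minus weight of reactants):
R1: S -> M: (2·1) − (2·1) = 2 − 2 = 0
R2: S + M -> 4 Y: (1·4) − (2·1 + 2·1) = 4 − 4 = 0
R3: M -> 2 Y: (1·2) − (2·1) = 2 − 2 = 0
Every reaction leaves W unchanged, so W is conserved and no simulation is needed: W(T) = W(0) = 43.42 + 2·7.18 + 2·24.83 = 107.44

Value at T = 107.44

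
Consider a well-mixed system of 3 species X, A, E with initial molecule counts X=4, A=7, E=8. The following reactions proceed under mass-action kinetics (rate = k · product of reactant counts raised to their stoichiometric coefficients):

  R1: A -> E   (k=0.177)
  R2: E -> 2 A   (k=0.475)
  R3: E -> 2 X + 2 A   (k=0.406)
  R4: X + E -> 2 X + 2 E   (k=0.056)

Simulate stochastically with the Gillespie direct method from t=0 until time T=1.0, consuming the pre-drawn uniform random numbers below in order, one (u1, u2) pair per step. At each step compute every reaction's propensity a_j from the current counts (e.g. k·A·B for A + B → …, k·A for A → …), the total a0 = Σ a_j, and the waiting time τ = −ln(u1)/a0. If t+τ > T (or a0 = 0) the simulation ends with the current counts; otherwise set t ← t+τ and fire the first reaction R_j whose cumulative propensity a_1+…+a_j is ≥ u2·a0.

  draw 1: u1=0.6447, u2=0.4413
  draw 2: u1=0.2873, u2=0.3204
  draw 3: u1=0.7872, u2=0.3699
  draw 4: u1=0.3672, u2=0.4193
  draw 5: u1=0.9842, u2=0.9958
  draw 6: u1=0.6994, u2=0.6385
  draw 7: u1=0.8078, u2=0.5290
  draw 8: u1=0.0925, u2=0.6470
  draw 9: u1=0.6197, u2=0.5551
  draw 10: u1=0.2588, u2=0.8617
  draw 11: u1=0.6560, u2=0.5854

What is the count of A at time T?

t=0.000: X=4 A=7 E=8
Draw 1: a1=1.239, a2=3.800, a3=3.248, a4=1.792, a0=10.079; τ=−ln(0.6447)/10.079=0.044 → t=0.044; u2·a0=0.4413·10.079=4.448; a1=1.239 < 4.448 ≤ a1+a2=5.039 → R2 fires; X=4 A=9 E=7
Draw 2: a1=1.593, a2=3.325, a3=2.842, a4=1.568, a0=9.328; τ=−ln(0.2873)/9.328=0.134 → t=0.177; u2·a0=0.3204·9.328=2.989; a1=1.593 < 2.989 ≤ a1+a2=4.918 → R2 fires; X=4 A=11 E=6
Draw 3: a1=1.947, a2=2.850, a3=2.436, a4=1.344, a0=8.577; τ=−ln(0.7872)/8.577=0.028 → t=0.205; u2·a0=0.3699·8.577=3.173; a1=1.947 < 3.173 ≤ a1+a2=4.797 → R2 fires; X=4 A=13 E=5
Draw 4: a1=2.301, a2=2.375, a3=2.030, a4=1.120, a0=7.826; τ=−ln(0.3672)/7.826=0.128 → t=0.333; u2·a0=0.4193·7.826=3.281; a1=2.301 < 3.281 ≤ a1+a2=4.676 → R2 fires; X=4 A=15 E=4
Draw 5: a1=2.655, a2=1.900, a3=1.624, a4=0.896, a0=7.075; τ=−ln(0.9842)/7.075=0.002 → t=0.335; u2·a0=0.9958·7.075=7.045; a1+…+a3=6.179 < 7.045 ≤ a1+…+a4=7.075 → R4 fires; X=5 A=15 E=5
Draw 6: a1=2.655, a2=2.375, a3=2.030, a4=1.400, a0=8.460; τ=−ln(0.6994)/8.460=0.042 → t=0.378; u2·a0=0.6385·8.460=5.402; a1+a2=5.030 < 5.402 ≤ a1+…+a3=7.060 → R3 fires; X=7 A=17 E=4
Draw 7: a1=3.009, a2=1.900, a3=1.624, a4=1.568, a0=8.101; τ=−ln(0.8078)/8.101=0.026 → t=0.404; u2·a0=0.5290·8.101=4.285; a1=3.009 < 4.285 ≤ a1+a2=4.909 → R2 fires; X=7 A=19 E=3
Draw 8: a1=3.363, a2=1.425, a3=1.218, a4=1.176, a0=7.182; τ=−ln(0.0925)/7.182=0.331 → t=0.735; u2·a0=0.6470·7.182=4.647; a1=3.363 < 4.647 ≤ a1+a2=4.788 → R2 fires; X=7 A=21 E=2
Draw 9: a1=3.717, a2=0.950, a3=0.812, a4=0.784, a0=6.263; τ=−ln(0.6197)/6.263=0.076 → t=0.812; u2·a0=0.5551·6.263=3.477 ≤ a1=3.717 → R1 fires; X=7 A=20 E=3
Draw 10: a1=3.540, a2=1.425, a3=1.218, a4=1.176, a0=7.359; τ=−ln(0.2588)/7.359=0.184 → t=0.996; u2·a0=0.8617·7.359=6.341; a1+…+a3=6.183 < 6.341 ≤ a1+…+a4=7.359 → R4 fires; X=8 A=20 E=4
Draw 11: a1=3.540, a2=1.900, a3=1.624, a4=1.792, a0=8.856; τ=−ln(0.6560)/8.856=0.048 → t=1.043 > T=1.0: stop.
Read off A at T=1.0: 20

A at T = 20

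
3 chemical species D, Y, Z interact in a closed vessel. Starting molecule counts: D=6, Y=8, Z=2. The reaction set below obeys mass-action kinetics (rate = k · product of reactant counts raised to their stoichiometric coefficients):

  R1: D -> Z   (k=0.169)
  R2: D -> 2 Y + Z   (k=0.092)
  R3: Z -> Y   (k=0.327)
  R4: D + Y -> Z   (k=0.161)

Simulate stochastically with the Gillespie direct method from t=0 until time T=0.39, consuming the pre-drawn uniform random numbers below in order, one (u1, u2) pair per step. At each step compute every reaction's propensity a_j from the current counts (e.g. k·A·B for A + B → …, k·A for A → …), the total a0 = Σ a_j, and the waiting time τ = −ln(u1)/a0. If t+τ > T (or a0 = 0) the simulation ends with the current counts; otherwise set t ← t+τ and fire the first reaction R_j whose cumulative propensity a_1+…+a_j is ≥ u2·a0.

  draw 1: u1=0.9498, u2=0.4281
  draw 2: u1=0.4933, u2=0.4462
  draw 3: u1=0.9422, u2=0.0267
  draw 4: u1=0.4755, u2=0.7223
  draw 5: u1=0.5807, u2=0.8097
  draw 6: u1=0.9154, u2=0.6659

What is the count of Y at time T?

t=0.000: D=6 Y=8 Z=2
Draw 1: a1=1.014, a2=0.552, a3=0.654, a4=7.728, a0=9.948; τ=−ln(0.9498)/9.948=0.005 → t=0.005; u2·a0=0.4281·9.948=4.259; a1+…+a3=2.220 < 4.259 ≤ a1+…+a4=9.948 → R4 fires; D=5 Y=7 Z=3
Draw 2: a1=0.845, a2=0.460, a3=0.981, a4=5.635, a0=7.921; τ=−ln(0.4933)/7.921=0.089 → t=0.094; u2·a0=0.4462·7.921=3.534; a1+…+a3=2.286 < 3.534 ≤ a1+…+a4=7.921 → R4 fires; D=4 Y=6 Z=4
Draw 3: a1=0.676, a2=0.368, a3=1.308, a4=3.864, a0=6.216; τ=−ln(0.9422)/6.216=0.010 → t=0.104; u2·a0=0.0267·6.216=0.166 ≤ a1=0.676 → R1 fires; D=3 Y=6 Z=5
Draw 4: a1=0.507, a2=0.276, a3=1.635, a4=2.898, a0=5.316; τ=−ln(0.4755)/5.316=0.140 → t=0.244; u2·a0=0.7223·5.316=3.840; a1+…+a3=2.418 < 3.840 ≤ a1+…+a4=5.316 → R4 fires; D=2 Y=5 Z=6
Draw 5: a1=0.338, a2=0.184, a3=1.962, a4=1.610, a0=4.094; τ=−ln(0.5807)/4.094=0.133 → t=0.377; u2·a0=0.8097·4.094=3.315; a1+…+a3=2.484 < 3.315 ≤ a1+…+a4=4.094 → R4 fires; D=1 Y=4 Z=7
Draw 6: a1=0.169, a2=0.092, a3=2.289, a4=0.644, a0=3.194; τ=−ln(0.9154)/3.194=0.028 → t=0.404 > T=0.39: stop.
Read off Y at T=0.39: 4

Y at T = 4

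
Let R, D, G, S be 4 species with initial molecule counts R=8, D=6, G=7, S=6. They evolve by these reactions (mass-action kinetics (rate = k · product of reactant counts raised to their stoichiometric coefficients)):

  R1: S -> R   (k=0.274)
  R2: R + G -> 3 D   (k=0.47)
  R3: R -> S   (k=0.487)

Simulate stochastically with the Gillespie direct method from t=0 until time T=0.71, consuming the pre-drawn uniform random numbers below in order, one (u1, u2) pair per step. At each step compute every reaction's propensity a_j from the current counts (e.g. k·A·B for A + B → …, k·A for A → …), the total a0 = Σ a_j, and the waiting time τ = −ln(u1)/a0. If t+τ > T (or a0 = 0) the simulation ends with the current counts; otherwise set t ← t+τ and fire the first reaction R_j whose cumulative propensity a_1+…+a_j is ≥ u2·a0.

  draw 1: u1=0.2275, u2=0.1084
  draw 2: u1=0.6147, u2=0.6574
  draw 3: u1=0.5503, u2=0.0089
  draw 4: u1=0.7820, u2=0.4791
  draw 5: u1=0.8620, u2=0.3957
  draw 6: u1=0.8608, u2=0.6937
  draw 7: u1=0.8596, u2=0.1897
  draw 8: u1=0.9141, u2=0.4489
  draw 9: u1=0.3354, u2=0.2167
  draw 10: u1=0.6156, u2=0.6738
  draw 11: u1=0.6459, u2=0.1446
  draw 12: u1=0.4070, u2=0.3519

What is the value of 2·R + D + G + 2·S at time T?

Value at T = 41

Check how each reaction changes W = 2·R + D + G + 2·S (weight of products minus weight of reactants):
R1: S -> R: (2·1) − (2·1) = 2 − 2 = 0
R2: R + G -> 3 D: (1·3) − (2·1 + 1·1) = 3 − 3 = 0
R3: R -> S: (2·1) − (2·1) = 2 − 2 = 0
Every reaction leaves W unchanged, so W is conserved and no simulation is needed: W(T) = W(0) = 2·8 + 6 + 7 + 2·6 = 41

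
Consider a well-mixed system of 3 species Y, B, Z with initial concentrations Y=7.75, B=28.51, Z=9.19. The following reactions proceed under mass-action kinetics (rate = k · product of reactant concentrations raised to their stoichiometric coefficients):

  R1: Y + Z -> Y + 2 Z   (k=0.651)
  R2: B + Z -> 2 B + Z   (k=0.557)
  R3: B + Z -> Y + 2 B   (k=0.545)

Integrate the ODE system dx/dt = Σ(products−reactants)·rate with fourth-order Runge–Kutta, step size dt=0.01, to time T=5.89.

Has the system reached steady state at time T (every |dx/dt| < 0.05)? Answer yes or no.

Steady state at T: yes

RK4 with dt=0.01: 589 steps to T=5.89. Trajectory (selected grid times):
t=0.00: Y=7.75 B=28.51 Z=9.19
t=0.65: Y=23.37 B=60.09 Z=0.00
t=1.31: Y=23.37 B=60.10 Z=0.00
t=1.96: Y=23.37 B=60.10 Z=0.00
t=2.62: Y=23.37 B=60.10 Z=0.00
t=3.27: Y=23.37 B=60.10 Z=0.00
t=3.93: Y=23.37 B=60.10 Z=0.00
t=4.58: Y=23.37 B=60.10 Z=0.00
t=5.24: Y=23.37 B=60.10 Z=0.00
t=5.89: Y=23.37 B=60.10 Z=0.00
Rates at T: R1=0.0000, R2=0.0000, R3=0.0000
dx/dt at T (Σ net stoichiometry × rate): Y=+0.0000, B=+0.0000, Z=-0.0000
Largest |dx/dt| is |+0.0000| (B) < 0.05 → steady.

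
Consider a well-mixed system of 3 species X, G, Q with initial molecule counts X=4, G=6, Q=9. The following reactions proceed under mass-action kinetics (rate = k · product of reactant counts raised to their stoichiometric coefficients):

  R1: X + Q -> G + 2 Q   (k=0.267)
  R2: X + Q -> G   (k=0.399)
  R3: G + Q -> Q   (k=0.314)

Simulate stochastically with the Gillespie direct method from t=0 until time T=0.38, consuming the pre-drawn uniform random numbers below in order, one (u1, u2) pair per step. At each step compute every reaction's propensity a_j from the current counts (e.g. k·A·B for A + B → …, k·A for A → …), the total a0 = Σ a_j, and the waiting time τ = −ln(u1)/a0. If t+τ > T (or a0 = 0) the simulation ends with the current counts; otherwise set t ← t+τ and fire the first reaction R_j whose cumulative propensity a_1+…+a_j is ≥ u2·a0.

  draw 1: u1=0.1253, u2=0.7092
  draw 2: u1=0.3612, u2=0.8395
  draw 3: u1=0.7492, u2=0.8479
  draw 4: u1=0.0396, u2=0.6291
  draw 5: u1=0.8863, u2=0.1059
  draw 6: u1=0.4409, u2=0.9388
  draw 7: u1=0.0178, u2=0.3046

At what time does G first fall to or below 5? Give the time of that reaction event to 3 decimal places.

t=0.000: X=4 G=6 Q=9
Draw 1: a1=9.612, a2=14.364, a3=16.956, a0=40.932; τ=−ln(0.1253)/40.932=0.051 → t=0.051; u2·a0=0.7092·40.932=29.029; a1+a2=23.976 < 29.029 ≤ a1+…+a3=40.932 → R3 fires; X=4 G=5 Q=9
Draw 2: a1=9.612, a2=14.364, a3=14.130, a0=38.106; τ=−ln(0.3612)/38.106=0.027 → t=0.077; u2·a0=0.8395·38.106=31.990; a1+a2=23.976 < 31.990 ≤ a1+…+a3=38.106 → R3 fires; X=4 G=4 Q=9
Draw 3: a1=9.612, a2=14.364, a3=11.304, a0=35.280; τ=−ln(0.7492)/35.280=0.008 → t=0.086; u2·a0=0.8479·35.280=29.914; a1+a2=23.976 < 29.914 ≤ a1+…+a3=35.280 → R3 fires; X=4 G=3 Q=9
Draw 4: a1=9.612, a2=14.364, a3=8.478, a0=32.454; τ=−ln(0.0396)/32.454=0.099 → t=0.185; u2·a0=0.6291·32.454=20.417; a1=9.612 < 20.417 ≤ a1+a2=23.976 → R2 fires; X=3 G=4 Q=8
Draw 5: a1=6.408, a2=9.576, a3=10.048, a0=26.032; τ=−ln(0.8863)/26.032=0.005 → t=0.190; u2·a0=0.1059·26.032=2.757 ≤ a1=6.408 → R1 fires; X=2 G=5 Q=9
Draw 6: a1=4.806, a2=7.182, a3=14.130, a0=26.118; τ=−ln(0.4409)/26.118=0.031 → t=0.221; u2·a0=0.9388·26.118=24.520; a1+a2=11.988 < 24.520 ≤ a1+…+a3=26.118 → R3 fires; X=2 G=4 Q=9
Draw 7: a1=4.806, a2=7.182, a3=11.304, a0=23.292; τ=−ln(0.0178)/23.292=0.173 → t=0.394 > T=0.38: stop.
G first becomes ≤ 5 when it reaches 5 at the event at t=0.051.

Threshold first reached at t = 0.051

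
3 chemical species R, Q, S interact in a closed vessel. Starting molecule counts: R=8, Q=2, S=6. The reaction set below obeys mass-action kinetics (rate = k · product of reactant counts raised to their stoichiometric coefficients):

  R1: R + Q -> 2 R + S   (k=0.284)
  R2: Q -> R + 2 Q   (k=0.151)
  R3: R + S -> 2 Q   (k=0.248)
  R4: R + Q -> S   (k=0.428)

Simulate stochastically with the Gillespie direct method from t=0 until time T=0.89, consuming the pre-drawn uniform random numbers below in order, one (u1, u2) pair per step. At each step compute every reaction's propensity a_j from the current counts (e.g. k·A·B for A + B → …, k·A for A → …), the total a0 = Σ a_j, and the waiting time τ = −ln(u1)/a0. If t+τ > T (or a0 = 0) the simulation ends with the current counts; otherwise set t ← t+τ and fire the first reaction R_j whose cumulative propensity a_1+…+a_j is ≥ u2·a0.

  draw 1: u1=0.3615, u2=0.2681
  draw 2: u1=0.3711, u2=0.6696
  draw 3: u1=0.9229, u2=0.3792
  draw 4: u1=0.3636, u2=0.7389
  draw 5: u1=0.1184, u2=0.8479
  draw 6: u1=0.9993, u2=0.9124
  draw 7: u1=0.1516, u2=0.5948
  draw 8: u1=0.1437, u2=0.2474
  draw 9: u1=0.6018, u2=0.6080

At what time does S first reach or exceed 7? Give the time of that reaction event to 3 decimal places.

t=0.000: R=8 Q=2 S=6
Draw 1: a1=4.544, a2=0.302, a3=11.904, a4=6.848, a0=23.598; τ=−ln(0.3615)/23.598=0.043 → t=0.043; u2·a0=0.2681·23.598=6.327; a1+a2=4.846 < 6.327 ≤ a1+…+a3=16.750 → R3 fires; R=7 Q=4 S=5
Draw 2: a1=7.952, a2=0.604, a3=8.680, a4=11.984, a0=29.220; τ=−ln(0.3711)/29.220=0.034 → t=0.077; u2·a0=0.6696·29.220=19.566; a1+…+a3=17.236 < 19.566 ≤ a1+…+a4=29.220 → R4 fires; R=6 Q=3 S=6
Draw 3: a1=5.112, a2=0.453, a3=8.928, a4=7.704, a0=22.197; τ=−ln(0.9229)/22.197=0.004 → t=0.081; u2·a0=0.3792·22.197=8.417; a1+a2=5.565 < 8.417 ≤ a1+…+a3=14.493 → R3 fires; R=5 Q=5 S=5
Draw 4: a1=7.100, a2=0.755, a3=6.200, a4=10.700, a0=24.755; τ=−ln(0.3636)/24.755=0.041 → t=0.122; u2·a0=0.7389·24.755=18.291; a1+…+a3=14.055 < 18.291 ≤ a1+…+a4=24.755 → R4 fires; R=4 Q=4 S=6
Draw 5: a1=4.544, a2=0.604, a3=5.952, a4=6.848, a0=17.948; τ=−ln(0.1184)/17.948=0.119 → t=0.240; u2·a0=0.8479·17.948=15.218; a1+…+a3=11.100 < 15.218 ≤ a1+…+a4=17.948 → R4 fires; R=3 Q=3 S=7
Draw 6: a1=2.556, a2=0.453, a3=5.208, a4=3.852, a0=12.069; τ=−ln(0.9993)/12.069=0.000 → t=0.240; u2·a0=0.9124·12.069=11.012; a1+…+a3=8.217 < 11.012 ≤ a1+…+a4=12.069 → R4 fires; R=2 Q=2 S=8
Draw 7: a1=1.136, a2=0.302, a3=3.968, a4=1.712, a0=7.118; τ=−ln(0.1516)/7.118=0.265 → t=0.505; u2·a0=0.5948·7.118=4.234; a1+a2=1.438 < 4.234 ≤ a1+…+a3=5.406 → R3 fires; R=1 Q=4 S=7
Draw 8: a1=1.136, a2=0.604, a3=1.736, a4=1.712, a0=5.188; τ=−ln(0.1437)/5.188=0.374 → t=0.879; u2·a0=0.2474·5.188=1.284; a1=1.136 < 1.284 ≤ a1+a2=1.740 → R2 fires; R=2 Q=5 S=7
Draw 9: a1=2.840, a2=0.755, a3=3.472, a4=4.280, a0=11.347; τ=−ln(0.6018)/11.347=0.045 → t=0.924 > T=0.89: stop.
S first becomes ≥ 7 when it reaches 7 at the event at t=0.240.

Threshold first reached at t = 0.240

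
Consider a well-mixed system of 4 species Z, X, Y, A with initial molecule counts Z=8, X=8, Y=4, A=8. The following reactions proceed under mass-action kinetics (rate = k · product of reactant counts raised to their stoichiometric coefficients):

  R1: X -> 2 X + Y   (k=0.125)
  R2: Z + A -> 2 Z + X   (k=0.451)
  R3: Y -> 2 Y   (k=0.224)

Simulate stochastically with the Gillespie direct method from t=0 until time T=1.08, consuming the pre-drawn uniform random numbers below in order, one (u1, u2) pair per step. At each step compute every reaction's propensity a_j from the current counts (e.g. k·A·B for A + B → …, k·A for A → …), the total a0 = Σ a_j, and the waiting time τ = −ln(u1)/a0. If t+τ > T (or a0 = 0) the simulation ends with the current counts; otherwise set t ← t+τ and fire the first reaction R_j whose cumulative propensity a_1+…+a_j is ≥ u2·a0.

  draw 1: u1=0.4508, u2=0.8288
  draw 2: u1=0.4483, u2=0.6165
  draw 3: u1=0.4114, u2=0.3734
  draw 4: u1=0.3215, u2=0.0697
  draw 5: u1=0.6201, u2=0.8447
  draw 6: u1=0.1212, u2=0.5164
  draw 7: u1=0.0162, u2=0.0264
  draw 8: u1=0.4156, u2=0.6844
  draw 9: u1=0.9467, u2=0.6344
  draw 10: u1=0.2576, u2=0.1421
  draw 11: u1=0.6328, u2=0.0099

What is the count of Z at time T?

t=0.000: Z=8 X=8 Y=4 A=8
Draw 1: a1=1.000, a2=28.864, a3=0.896, a0=30.760; τ=−ln(0.4508)/30.760=0.026 → t=0.026; u2·a0=0.8288·30.760=25.494; a1=1.000 < 25.494 ≤ a1+a2=29.864 → R2 fires; Z=9 X=9 Y=4 A=7
Draw 2: a1=1.125, a2=28.413, a3=0.896, a0=30.434; τ=−ln(0.4483)/30.434=0.026 → t=0.052; u2·a0=0.6165·30.434=18.763; a1=1.125 < 18.763 ≤ a1+a2=29.538 → R2 fires; Z=10 X=10 Y=4 A=6
Draw 3: a1=1.250, a2=27.060, a3=0.896, a0=29.206; τ=−ln(0.4114)/29.206=0.030 → t=0.083; u2·a0=0.3734·29.206=10.906; a1=1.250 < 10.906 ≤ a1+a2=28.310 → R2 fires; Z=11 X=11 Y=4 A=5
Draw 4: a1=1.375, a2=24.805, a3=0.896, a0=27.076; τ=−ln(0.3215)/27.076=0.042 → t=0.125; u2·a0=0.0697·27.076=1.887; a1=1.375 < 1.887 ≤ a1+a2=26.180 → R2 fires; Z=12 X=12 Y=4 A=4
Draw 5: a1=1.500, a2=21.648, a3=0.896, a0=24.044; τ=−ln(0.6201)/24.044=0.020 → t=0.144; u2·a0=0.8447·24.044=20.310; a1=1.500 < 20.310 ≤ a1+a2=23.148 → R2 fires; Z=13 X=13 Y=4 A=3
Draw 6: a1=1.625, a2=17.589, a3=0.896, a0=20.110; τ=−ln(0.1212)/20.110=0.105 → t=0.249; u2·a0=0.5164·20.110=10.385; a1=1.625 < 10.385 ≤ a1+a2=19.214 → R2 fires; Z=14 X=14 Y=4 A=2
Draw 7: a1=1.750, a2=12.628, a3=0.896, a0=15.274; τ=−ln(0.0162)/15.274=0.270 → t=0.519; u2·a0=0.0264·15.274=0.403 ≤ a1=1.750 → R1 fires; Z=14 X=15 Y=5 A=2
Draw 8: a1=1.875, a2=12.628, a3=1.120, a0=15.623; τ=−ln(0.4156)/15.623=0.056 → t=0.576; u2·a0=0.6844·15.623=10.692; a1=1.875 < 10.692 ≤ a1+a2=14.503 → R2 fires; Z=15 X=16 Y=5 A=1
Draw 9: a1=2.000, a2=6.765, a3=1.120, a0=9.885; τ=−ln(0.9467)/9.885=0.006 → t=0.581; u2·a0=0.6344·9.885=6.271; a1=2.000 < 6.271 ≤ a1+a2=8.765 → R2 fires; Z=16 X=17 Y=5 A=0
Draw 10: a1=2.125, a2=0.000, a3=1.120, a0=3.245; τ=−ln(0.2576)/3.245=0.418 → t=0.999; u2·a0=0.1421·3.245=0.461 ≤ a1=2.125 → R1 fires; Z=16 X=18 Y=6 A=0
Draw 11: a1=2.250, a2=0.000, a3=1.344, a0=3.594; τ=−ln(0.6328)/3.594=0.127 → t=1.126 > T=1.08: stop.
Read off Z at T=1.08: 16

Z at T = 16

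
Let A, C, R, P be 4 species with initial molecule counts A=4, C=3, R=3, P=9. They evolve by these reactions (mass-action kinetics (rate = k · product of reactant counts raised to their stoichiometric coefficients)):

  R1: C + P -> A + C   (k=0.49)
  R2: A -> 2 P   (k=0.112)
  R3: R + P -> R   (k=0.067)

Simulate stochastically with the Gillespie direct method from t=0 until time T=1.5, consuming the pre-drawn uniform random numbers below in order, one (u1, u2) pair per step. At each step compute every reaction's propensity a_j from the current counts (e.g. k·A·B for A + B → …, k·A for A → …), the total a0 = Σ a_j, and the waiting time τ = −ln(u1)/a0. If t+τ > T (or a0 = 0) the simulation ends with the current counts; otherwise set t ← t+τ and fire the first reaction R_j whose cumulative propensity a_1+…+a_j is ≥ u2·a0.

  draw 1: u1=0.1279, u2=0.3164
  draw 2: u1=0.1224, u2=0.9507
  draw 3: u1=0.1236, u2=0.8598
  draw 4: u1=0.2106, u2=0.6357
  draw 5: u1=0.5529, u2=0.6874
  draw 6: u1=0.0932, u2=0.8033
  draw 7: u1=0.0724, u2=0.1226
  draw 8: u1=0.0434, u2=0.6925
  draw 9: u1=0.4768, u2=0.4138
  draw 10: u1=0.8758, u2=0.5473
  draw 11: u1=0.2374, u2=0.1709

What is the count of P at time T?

P at T = 2

t=0.000: A=4 C=3 R=3 P=9
Draw 1: a1=13.230, a2=0.448, a3=1.809, a0=15.487; τ=−ln(0.1279)/15.487=0.133 → t=0.133; u2·a0=0.3164·15.487=4.900 ≤ a1=13.230 → R1 fires; A=5 C=3 R=3 P=8
Draw 2: a1=11.760, a2=0.560, a3=1.608, a0=13.928; τ=−ln(0.1224)/13.928=0.151 → t=0.284; u2·a0=0.9507·13.928=13.241; a1+a2=12.320 < 13.241 ≤ a1+…+a3=13.928 → R3 fires; A=5 C=3 R=3 P=7
Draw 3: a1=10.290, a2=0.560, a3=1.407, a0=12.257; τ=−ln(0.1236)/12.257=0.171 → t=0.454; u2·a0=0.8598·12.257=10.539; a1=10.290 < 10.539 ≤ a1+a2=10.850 → R2 fires; A=4 C=3 R=3 P=9
Draw 4: a1=13.230, a2=0.448, a3=1.809, a0=15.487; τ=−ln(0.2106)/15.487=0.101 → t=0.555; u2·a0=0.6357·15.487=9.845 ≤ a1=13.230 → R1 fires; A=5 C=3 R=3 P=8
Draw 5: a1=11.760, a2=0.560, a3=1.608, a0=13.928; τ=−ln(0.5529)/13.928=0.043 → t=0.597; u2·a0=0.6874·13.928=9.574 ≤ a1=11.760 → R1 fires; A=6 C=3 R=3 P=7
Draw 6: a1=10.290, a2=0.672, a3=1.407, a0=12.369; τ=−ln(0.0932)/12.369=0.192 → t=0.789; u2·a0=0.8033·12.369=9.936 ≤ a1=10.290 → R1 fires; A=7 C=3 R=3 P=6
Draw 7: a1=8.820, a2=0.784, a3=1.206, a0=10.810; τ=−ln(0.0724)/10.810=0.243 → t=1.032; u2·a0=0.1226·10.810=1.325 ≤ a1=8.820 → R1 fires; A=8 C=3 R=3 P=5
Draw 8: a1=7.350, a2=0.896, a3=1.005, a0=9.251; τ=−ln(0.0434)/9.251=0.339 → t=1.371; u2·a0=0.6925·9.251=6.406 ≤ a1=7.350 → R1 fires; A=9 C=3 R=3 P=4
Draw 9: a1=5.880, a2=1.008, a3=0.804, a0=7.692; τ=−ln(0.4768)/7.692=0.096 → t=1.467; u2·a0=0.4138·7.692=3.183 ≤ a1=5.880 → R1 fires; A=10 C=3 R=3 P=3
Draw 10: a1=4.410, a2=1.120, a3=0.603, a0=6.133; τ=−ln(0.8758)/6.133=0.022 → t=1.489; u2·a0=0.5473·6.133=3.357 ≤ a1=4.410 → R1 fires; A=11 C=3 R=3 P=2
Draw 11: a1=2.940, a2=1.232, a3=0.402, a0=4.574; τ=−ln(0.2374)/4.574=0.314 → t=1.803 > T=1.5: stop.
Read off P at T=1.5: 2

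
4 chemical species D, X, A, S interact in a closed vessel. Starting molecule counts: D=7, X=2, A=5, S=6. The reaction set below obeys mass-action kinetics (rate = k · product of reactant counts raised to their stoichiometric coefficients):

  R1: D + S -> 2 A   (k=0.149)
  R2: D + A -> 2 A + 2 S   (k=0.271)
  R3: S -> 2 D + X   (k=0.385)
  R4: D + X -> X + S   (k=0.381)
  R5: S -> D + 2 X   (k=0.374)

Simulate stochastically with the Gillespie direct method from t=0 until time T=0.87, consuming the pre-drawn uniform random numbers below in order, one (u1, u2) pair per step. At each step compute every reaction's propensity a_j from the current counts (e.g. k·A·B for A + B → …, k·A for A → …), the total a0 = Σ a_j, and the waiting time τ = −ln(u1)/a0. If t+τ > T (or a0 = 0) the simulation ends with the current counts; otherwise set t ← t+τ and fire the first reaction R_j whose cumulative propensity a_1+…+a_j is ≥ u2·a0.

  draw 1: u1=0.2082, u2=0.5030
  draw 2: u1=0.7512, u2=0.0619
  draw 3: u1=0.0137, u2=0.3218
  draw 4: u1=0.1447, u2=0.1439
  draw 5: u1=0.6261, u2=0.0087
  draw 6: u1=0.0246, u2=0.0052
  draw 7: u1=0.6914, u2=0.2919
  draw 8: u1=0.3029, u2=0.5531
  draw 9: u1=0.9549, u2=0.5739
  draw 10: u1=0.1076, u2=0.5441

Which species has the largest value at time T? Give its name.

Dominant species at T: A

t=0.000: D=7 X=2 A=5 S=6
Draw 1: a1=6.258, a2=9.485, a3=2.310, a4=5.334, a5=2.244, a0=25.631; τ=−ln(0.2082)/25.631=0.061 → t=0.061; u2·a0=0.5030·25.631=12.892; a1=6.258 < 12.892 ≤ a1+a2=15.743 → R2 fires; D=6 X=2 A=6 S=8
Draw 2: a1=7.152, a2=9.756, a3=3.080, a4=4.572, a5=2.992, a0=27.552; τ=−ln(0.7512)/27.552=0.010 → t=0.072; u2·a0=0.0619·27.552=1.705 ≤ a1=7.152 → R1 fires; D=5 X=2 A=8 S=7
Draw 3: a1=5.215, a2=10.840, a3=2.695, a4=3.810, a5=2.618, a0=25.178; τ=−ln(0.0137)/25.178=0.170 → t=0.242; u2·a0=0.3218·25.178=8.102; a1=5.215 < 8.102 ≤ a1+a2=16.055 → R2 fires; D=4 X=2 A=9 S=9
Draw 4: a1=5.364, a2=9.756, a3=3.465, a4=3.048, a5=3.366, a0=24.999; τ=−ln(0.1447)/24.999=0.077 → t=0.319; u2·a0=0.1439·24.999=3.597 ≤ a1=5.364 → R1 fires; D=3 X=2 A=11 S=8
Draw 5: a1=3.576, a2=8.943, a3=3.080, a4=2.286, a5=2.992, a0=20.877; τ=−ln(0.6261)/20.877=0.022 → t=0.342; u2·a0=0.0087·20.877=0.182 ≤ a1=3.576 → R1 fires; D=2 X=2 A=13 S=7
Draw 6: a1=2.086, a2=7.046, a3=2.695, a4=1.524, a5=2.618, a0=15.969; τ=−ln(0.0246)/15.969=0.232 → t=0.574; u2·a0=0.0052·15.969=0.083 ≤ a1=2.086 → R1 fires; D=1 X=2 A=15 S=6
Draw 7: a1=0.894, a2=4.065, a3=2.310, a4=0.762, a5=2.244, a0=10.275; τ=−ln(0.6914)/10.275=0.036 → t=0.610; u2·a0=0.2919·10.275=2.999; a1=0.894 < 2.999 ≤ a1+a2=4.959 → R2 fires; D=0 X=2 A=16 S=8
Draw 8: a1=0.000, a2=0.000, a3=3.080, a4=0.000, a5=2.992, a0=6.072; τ=−ln(0.3029)/6.072=0.197 → t=0.806; u2·a0=0.5531·6.072=3.358; a1+…+a4=3.080 < 3.358 ≤ a1+…+a5=6.072 → R5 fires; D=1 X=4 A=16 S=7
Draw 9: a1=1.043, a2=4.336, a3=2.695, a4=1.524, a5=2.618, a0=12.216; τ=−ln(0.9549)/12.216=0.004 → t=0.810; u2·a0=0.5739·12.216=7.011; a1+a2=5.379 < 7.011 ≤ a1+…+a3=8.074 → R3 fires; D=3 X=5 A=16 S=6
Draw 10: a1=2.682, a2=13.008, a3=2.310, a4=5.715, a5=2.244, a0=25.959; τ=−ln(0.1076)/25.959=0.086 → t=0.896 > T=0.87: stop.
At T=0.87: D=3 X=5 A=16 S=6; the largest is A.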